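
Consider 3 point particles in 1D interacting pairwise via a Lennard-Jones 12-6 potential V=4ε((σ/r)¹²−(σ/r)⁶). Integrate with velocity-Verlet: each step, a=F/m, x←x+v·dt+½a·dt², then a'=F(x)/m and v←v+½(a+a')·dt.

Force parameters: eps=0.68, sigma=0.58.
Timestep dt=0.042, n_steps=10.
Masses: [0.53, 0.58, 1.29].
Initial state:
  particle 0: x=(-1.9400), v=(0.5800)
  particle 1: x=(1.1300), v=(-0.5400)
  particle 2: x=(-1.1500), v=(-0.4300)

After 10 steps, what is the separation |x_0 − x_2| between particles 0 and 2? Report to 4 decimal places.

step 0: x0=(-1.9400) x1=(1.1300) x2=(-1.1500)
step 1: x0=(-1.9119) x1=(1.1073) x2=(-1.1696)
step 2: x0=(-1.8748) x1=(1.0846) x2=(-1.1929)
step 3: x0=(-1.8304) x1=(1.0619) x2=(-1.2192)
step 4: x0=(-1.8158) x1=(1.0392) x2=(-1.2332)
step 5: x0=(-1.8872) x1=(1.0165) x2=(-1.2119)
step 6: x0=(-1.9522) x1=(0.9938) x2=(-1.1933)
step 7: x0=(-2.0086) x1=(0.9711) x2=(-1.1781)
step 8: x0=(-2.0592) x1=(0.9483) x2=(-1.1653)
step 9: x0=(-2.1059) x1=(0.9256) x2=(-1.1542)
step 10: x0=(-2.1500) x1=(0.9028) x2=(-1.1441)

1.0059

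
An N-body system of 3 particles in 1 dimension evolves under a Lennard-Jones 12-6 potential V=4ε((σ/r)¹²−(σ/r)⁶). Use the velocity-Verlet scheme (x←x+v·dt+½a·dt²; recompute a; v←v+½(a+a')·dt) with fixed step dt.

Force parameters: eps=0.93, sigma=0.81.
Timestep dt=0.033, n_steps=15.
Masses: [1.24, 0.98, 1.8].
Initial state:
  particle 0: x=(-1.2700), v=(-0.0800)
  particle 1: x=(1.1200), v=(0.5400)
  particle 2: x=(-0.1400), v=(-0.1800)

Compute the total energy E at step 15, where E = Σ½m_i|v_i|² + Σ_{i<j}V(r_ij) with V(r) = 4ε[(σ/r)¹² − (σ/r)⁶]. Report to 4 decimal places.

-0.5060

step 0: x0=(-1.2700) x1=(1.1200) x2=(-0.1400)
step 1: x0=(-1.2718) x1=(1.1372) x2=(-0.1462)
step 2: x0=(-1.2718) x1=(1.1533) x2=(-0.1530)
step 3: x0=(-1.2700) x1=(1.1685) x2=(-0.1606)
step 4: x0=(-1.2663) x1=(1.1828) x2=(-0.1689)
step 5: x0=(-1.2607) x1=(1.1963) x2=(-0.1782)
step 6: x0=(-1.2530) x1=(1.2091) x2=(-0.1886)
step 7: x0=(-1.2431) x1=(1.2213) x2=(-0.2001)
step 8: x0=(-1.2309) x1=(1.2329) x2=(-0.2129)
step 9: x0=(-1.2162) x1=(1.2440) x2=(-0.2270)
step 10: x0=(-1.1992) x1=(1.2546) x2=(-0.2426)
step 11: x0=(-1.1802) x1=(1.2648) x2=(-0.2593)
step 12: x0=(-1.1604) x1=(1.2747) x2=(-0.2764)
step 13: x0=(-1.1431) x1=(1.2842) x2=(-0.2916)
step 14: x0=(-1.1339) x1=(1.2935) x2=(-0.3010)
step 15: x0=(-1.1385) x1=(1.3024) x2=(-0.3008)
step 0 velocities: v0=(-0.0800) v1=(0.5400) v2=(-0.1800)
step 0: KE=0.1760, PE=-0.6858, E=-0.5098
step 15 velocities: v0=(-0.3227) v1=(0.2678) v2=(0.1354)
step 15: KE=0.1162, PE=-0.6223, E=-0.5060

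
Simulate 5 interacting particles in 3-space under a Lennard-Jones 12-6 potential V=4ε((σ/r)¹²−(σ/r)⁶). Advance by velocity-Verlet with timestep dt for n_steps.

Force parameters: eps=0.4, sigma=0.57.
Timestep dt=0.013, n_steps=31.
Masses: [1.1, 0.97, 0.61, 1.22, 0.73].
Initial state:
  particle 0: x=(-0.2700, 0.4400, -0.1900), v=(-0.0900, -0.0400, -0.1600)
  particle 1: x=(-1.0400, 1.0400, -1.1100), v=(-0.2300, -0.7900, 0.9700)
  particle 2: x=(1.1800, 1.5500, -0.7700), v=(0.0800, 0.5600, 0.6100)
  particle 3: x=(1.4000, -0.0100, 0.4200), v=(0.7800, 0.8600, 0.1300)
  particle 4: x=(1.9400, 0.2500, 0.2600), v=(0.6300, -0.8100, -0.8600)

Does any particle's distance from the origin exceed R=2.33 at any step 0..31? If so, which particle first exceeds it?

no

step 0: x0=(-0.2700, 0.4400, -0.1900) x1=(-1.0400, 1.0400, -1.1100) x2=(1.1800, 1.5500, -0.7700) x3=(1.4000, -0.0100, 0.4200) x4=(1.9400, 0.2500, 0.2600)
step 1: x0=(-0.2712, 0.4395, -0.1921) x1=(-1.0430, 1.0297, -1.0974) x2=(1.1810, 1.5573, -0.7621) x3=(1.4100, 0.0011, 0.4217) x4=(1.9484, 0.2396, 0.2488)
step 2: x0=(-0.2723, 0.4390, -0.1942) x1=(-1.0460, 1.0195, -1.0848) x2=(1.1821, 1.5646, -0.7541) x3=(1.4197, 0.0121, 0.4236) x4=(1.9573, 0.2294, 0.2373)
step 3: x0=(-0.2735, 0.4385, -0.1963) x1=(-1.0489, 1.0092, -1.0721) x2=(1.1831, 1.5718, -0.7462) x3=(1.4289, 0.0229, 0.4255) x4=(1.9670, 0.2195, 0.2257)
step 4: x0=(-0.2747, 0.4379, -0.1984) x1=(-1.0519, 0.9989, -1.0595) x2=(1.1842, 1.5791, -0.7383) x3=(1.4377, 0.0335, 0.4277) x4=(1.9776, 0.2099, 0.2137)
step 5: x0=(-0.2759, 0.4374, -0.2005) x1=(-1.0549, 0.9886, -1.0469) x2=(1.1852, 1.5864, -0.7303) x3=(1.4459, 0.0439, 0.4301) x4=(1.9890, 0.2006, 0.2013)
step 6: x0=(-0.2771, 0.4369, -0.2026) x1=(-1.0578, 0.9783, -1.0342) x2=(1.1862, 1.5936, -0.7224) x3=(1.4537, 0.0543, 0.4326) x4=(2.0010, 0.1915, 0.1887)
step 7: x0=(-0.2783, 0.4364, -0.2047) x1=(-1.0608, 0.9680, -1.0216) x2=(1.1873, 1.6009, -0.7145) x3=(1.4612, 0.0645, 0.4353) x4=(2.0137, 0.1826, 0.1758)
step 8: x0=(-0.2795, 0.4360, -0.2068) x1=(-1.0637, 0.9577, -1.0089) x2=(1.1883, 1.6082, -0.7065) x3=(1.4684, 0.0747, 0.4381) x4=(2.0267, 0.1737, 0.1628)
step 9: x0=(-0.2807, 0.4355, -0.2089) x1=(-1.0667, 0.9474, -0.9963) x2=(1.1893, 1.6154, -0.6986) x3=(1.4756, 0.0849, 0.4410) x4=(2.0398, 0.1649, 0.1497)
step 10: x0=(-0.2819, 0.4350, -0.2111) x1=(-1.0696, 0.9371, -0.9836) x2=(1.1904, 1.6227, -0.6906) x3=(1.4827, 0.0951, 0.4438) x4=(2.0530, 0.1560, 0.1365)
step 11: x0=(-0.2831, 0.4345, -0.2132) x1=(-1.0725, 0.9268, -0.9709) x2=(1.1914, 1.6299, -0.6827) x3=(1.4900, 0.1053, 0.4466) x4=(2.0660, 0.1472, 0.1235)
step 12: x0=(-0.2843, 0.4340, -0.2154) x1=(-1.0754, 0.9165, -0.9582) x2=(1.1925, 1.6372, -0.6747) x3=(1.4973, 0.1155, 0.4494) x4=(2.0788, 0.1383, 0.1106)
step 13: x0=(-0.2856, 0.4336, -0.2175) x1=(-1.0783, 0.9061, -0.9455) x2=(1.1935, 1.6445, -0.6668) x3=(1.5049, 0.1257, 0.4520) x4=(2.0913, 0.1294, 0.0978)
step 14: x0=(-0.2868, 0.4331, -0.2197) x1=(-1.0812, 0.8958, -0.9328) x2=(1.1945, 1.6517, -0.6588) x3=(1.5126, 0.1359, 0.4545) x4=(2.1036, 0.1205, 0.0852)
step 15: x0=(-0.2881, 0.4327, -0.2219) x1=(-1.0841, 0.8854, -0.9201) x2=(1.1956, 1.6590, -0.6509) x3=(1.5205, 0.1461, 0.4569) x4=(2.1155, 0.1117, 0.0728)
step 16: x0=(-0.2893, 0.4322, -0.2241) x1=(-1.0870, 0.8751, -0.9073) x2=(1.1966, 1.6662, -0.6429) x3=(1.5286, 0.1563, 0.4592) x4=(2.1270, 0.1028, 0.0607)
step 17: x0=(-0.2906, 0.4318, -0.2263) x1=(-1.0898, 0.8647, -0.8946) x2=(1.1976, 1.6734, -0.6350) x3=(1.5369, 0.1664, 0.4613) x4=(2.1383, 0.0940, 0.0487)
step 18: x0=(-0.2919, 0.4314, -0.2285) x1=(-1.0926, 0.8544, -0.8818) x2=(1.1987, 1.6807, -0.6270) x3=(1.5454, 0.1766, 0.4633) x4=(2.1492, 0.0852, 0.0370)
step 19: x0=(-0.2932, 0.4309, -0.2307) x1=(-1.0954, 0.8440, -0.8690) x2=(1.1997, 1.6879, -0.6191) x3=(1.5541, 0.1867, 0.4652) x4=(2.1598, 0.0764, 0.0254)
step 20: x0=(-0.2946, 0.4305, -0.2330) x1=(-1.0982, 0.8336, -0.8562) x2=(1.2007, 1.6952, -0.6111) x3=(1.5629, 0.1968, 0.4670) x4=(2.1702, 0.0677, 0.0141)
step 21: x0=(-0.2959, 0.4301, -0.2352) x1=(-1.1010, 0.8232, -0.8434) x2=(1.2018, 1.7024, -0.6032) x3=(1.5718, 0.2069, 0.4687) x4=(2.1803, 0.0591, 0.0029)
step 22: x0=(-0.2973, 0.4297, -0.2375) x1=(-1.1037, 0.8128, -0.8306) x2=(1.2028, 1.7096, -0.5952) x3=(1.5810, 0.2169, 0.4702) x4=(2.1902, 0.0505, -0.0080)
step 23: x0=(-0.2987, 0.4294, -0.2398) x1=(-1.1064, 0.8023, -0.8177) x2=(1.2039, 1.7169, -0.5873) x3=(1.5902, 0.2269, 0.4717) x4=(2.1999, 0.0420, -0.0188)
step 24: x0=(-0.3001, 0.4290, -0.2421) x1=(-1.1091, 0.7919, -0.8048) x2=(1.2049, 1.7241, -0.5793) x3=(1.5995, 0.2369, 0.4730) x4=(2.2093, 0.0335, -0.0295)
step 25: x0=(-0.3015, 0.4286, -0.2444) x1=(-1.1118, 0.7814, -0.7920) x2=(1.2059, 1.7313, -0.5714) x3=(1.6090, 0.2468, 0.4743) x4=(2.2186, 0.0251, -0.0400)
step 26: x0=(-0.3030, 0.4283, -0.2468) x1=(-1.1144, 0.7710, -0.7790) x2=(1.2070, 1.7386, -0.5634) x3=(1.6186, 0.2567, 0.4755) x4=(2.2277, 0.0168, -0.0503)
step 27: x0=(-0.3045, 0.4280, -0.2491) x1=(-1.1170, 0.7605, -0.7661) x2=(1.2080, 1.7458, -0.5554) x3=(1.6282, 0.2666, 0.4766) x4=(2.2367, 0.0085, -0.0606)
step 28: x0=(-0.3060, 0.4277, -0.2515) x1=(-1.1195, 0.7500, -0.7531) x2=(1.2090, 1.7530, -0.5475) x3=(1.6380, 0.2764, 0.4776) x4=(2.2455, 0.0003, -0.0707)
step 29: x0=(-0.3076, 0.4274, -0.2539) x1=(-1.1221, 0.7395, -0.7402) x2=(1.2101, 1.7602, -0.5395) x3=(1.6478, 0.2862, 0.4785) x4=(2.2542, -0.0079, -0.0806)
step 30: x0=(-0.3092, 0.4271, -0.2564) x1=(-1.1245, 0.7290, -0.7271) x2=(1.2111, 1.7674, -0.5316) x3=(1.6577, 0.2959, 0.4794) x4=(2.2628, -0.0160, -0.0905)
step 31: x0=(-0.3108, 0.4268, -0.2588) x1=(-1.1269, 0.7184, -0.7141) x2=(1.2121, 1.7747, -0.5236) x3=(1.6676, 0.3057, 0.4803) x4=(2.2713, -0.0240, -0.1003)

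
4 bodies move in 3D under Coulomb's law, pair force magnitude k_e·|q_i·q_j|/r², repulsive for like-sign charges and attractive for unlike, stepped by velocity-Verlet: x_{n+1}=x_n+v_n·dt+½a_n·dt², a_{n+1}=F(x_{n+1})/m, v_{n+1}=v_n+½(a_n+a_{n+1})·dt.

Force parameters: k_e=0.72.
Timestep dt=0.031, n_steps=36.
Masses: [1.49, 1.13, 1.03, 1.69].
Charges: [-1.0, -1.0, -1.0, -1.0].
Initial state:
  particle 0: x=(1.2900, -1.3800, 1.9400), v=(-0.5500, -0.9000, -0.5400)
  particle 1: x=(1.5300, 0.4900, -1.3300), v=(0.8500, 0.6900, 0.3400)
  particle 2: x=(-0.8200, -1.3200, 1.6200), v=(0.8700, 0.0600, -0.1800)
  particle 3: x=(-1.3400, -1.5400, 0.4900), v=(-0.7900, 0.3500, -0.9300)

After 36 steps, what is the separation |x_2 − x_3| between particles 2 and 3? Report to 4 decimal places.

3.2238

step 0: x0=(1.2900, -1.3800, 1.9400) x1=(1.5300, 0.4900, -1.3300) x2=(-0.8200, -1.3200, 1.6200) x3=(-1.3400, -1.5400, 0.4900)
step 1: x0=(1.2730, -1.4079, 1.9233) x1=(1.5564, 0.5114, -1.3195) x2=(-0.7930, -1.3181, 1.6146) x3=(-1.3646, -1.5292, 0.4611)
step 2: x0=(1.2562, -1.4358, 1.9067) x1=(1.5828, 0.5329, -1.3091) x2=(-0.7661, -1.3162, 1.6096) x3=(-1.3893, -1.5184, 0.4319)
step 3: x0=(1.2395, -1.4638, 1.8901) x1=(1.6093, 0.5544, -1.2987) x2=(-0.7391, -1.3142, 1.6049) x3=(-1.4142, -1.5077, 0.4025)
step 4: x0=(1.2230, -1.4918, 1.8736) x1=(1.6358, 0.5760, -1.2885) x2=(-0.7121, -1.3121, 1.6005) x3=(-1.4393, -1.4970, 0.3729)
step 5: x0=(1.2066, -1.5198, 1.8572) x1=(1.6624, 0.5977, -1.2783) x2=(-0.6852, -1.3101, 1.5963) x3=(-1.4645, -1.4864, 0.3432)
step 6: x0=(1.1904, -1.5478, 1.8408) x1=(1.6890, 0.6194, -1.2682) x2=(-0.6584, -1.3079, 1.5925) x3=(-1.4898, -1.4758, 0.3132)
step 7: x0=(1.1744, -1.5759, 1.8245) x1=(1.7157, 0.6411, -1.2581) x2=(-0.6315, -1.3058, 1.5888) x3=(-1.5154, -1.4652, 0.2832)
step 8: x0=(1.1585, -1.6040, 1.8083) x1=(1.7425, 0.6630, -1.2481) x2=(-0.6048, -1.3036, 1.5854) x3=(-1.5410, -1.4547, 0.2529)
step 9: x0=(1.1428, -1.6321, 1.7921) x1=(1.7693, 0.6848, -1.2382) x2=(-0.5781, -1.3014, 1.5822) x3=(-1.5668, -1.4441, 0.2226)
step 10: x0=(1.1273, -1.6603, 1.7760) x1=(1.7961, 0.7068, -1.2284) x2=(-0.5515, -1.2991, 1.5792) x3=(-1.5928, -1.4336, 0.1921)
step 11: x0=(1.1120, -1.6886, 1.7600) x1=(1.8230, 0.7288, -1.2186) x2=(-0.5251, -1.2968, 1.5764) x3=(-1.6189, -1.4232, 0.1615)
step 12: x0=(1.0969, -1.7169, 1.7440) x1=(1.8500, 0.7508, -1.2089) x2=(-0.4987, -1.2944, 1.5737) x3=(-1.6451, -1.4127, 0.1308)
step 13: x0=(1.0819, -1.7453, 1.7281) x1=(1.8770, 0.7730, -1.1993) x2=(-0.4725, -1.2920, 1.5712) x3=(-1.6714, -1.4022, 0.0999)
step 14: x0=(1.0672, -1.7738, 1.7122) x1=(1.9040, 0.7951, -1.1897) x2=(-0.4464, -1.2895, 1.5688) x3=(-1.6979, -1.3918, 0.0690)
step 15: x0=(1.0527, -1.8023, 1.6965) x1=(1.9312, 0.8174, -1.1801) x2=(-0.4205, -1.2870, 1.5666) x3=(-1.7244, -1.3814, 0.0380)
step 16: x0=(1.0383, -1.8309, 1.6807) x1=(1.9583, 0.8396, -1.1707) x2=(-0.3948, -1.2843, 1.5645) x3=(-1.7511, -1.3710, 0.0068)
step 17: x0=(1.0242, -1.8596, 1.6651) x1=(1.9856, 0.8620, -1.1613) x2=(-0.3692, -1.2816, 1.5625) x3=(-1.7779, -1.3606, -0.0244)
step 18: x0=(1.0103, -1.8885, 1.6494) x1=(2.0128, 0.8844, -1.1519) x2=(-0.3439, -1.2788, 1.5606) x3=(-1.8049, -1.3502, -0.0557)
step 19: x0=(0.9967, -1.9174, 1.6339) x1=(2.0402, 0.9069, -1.1426) x2=(-0.3187, -1.2759, 1.5589) x3=(-1.8319, -1.3398, -0.0870)
step 20: x0=(0.9832, -1.9465, 1.6184) x1=(2.0675, 0.9294, -1.1334) x2=(-0.2937, -1.2728, 1.5572) x3=(-1.8590, -1.3294, -0.1185)
step 21: x0=(0.9700, -1.9756, 1.6029) x1=(2.0950, 0.9520, -1.1242) x2=(-0.2690, -1.2696, 1.5557) x3=(-1.8862, -1.3190, -0.1500)
step 22: x0=(0.9570, -2.0050, 1.5875) x1=(2.1225, 0.9746, -1.1151) x2=(-0.2445, -1.2663, 1.5542) x3=(-1.9135, -1.3086, -0.1816)
step 23: x0=(0.9442, -2.0344, 1.5721) x1=(2.1500, 0.9973, -1.1060) x2=(-0.2202, -1.2628, 1.5529) x3=(-1.9410, -1.2982, -0.2132)
step 24: x0=(0.9316, -2.0641, 1.5568) x1=(2.1776, 1.0201, -1.0969) x2=(-0.1962, -1.2591, 1.5516) x3=(-1.9685, -1.2879, -0.2449)
step 25: x0=(0.9193, -2.0939, 1.5415) x1=(2.2053, 1.0429, -1.0880) x2=(-0.1724, -1.2553, 1.5505) x3=(-1.9960, -1.2775, -0.2767)
step 26: x0=(0.9072, -2.1239, 1.5262) x1=(2.2330, 1.0657, -1.0790) x2=(-0.1488, -1.2513, 1.5494) x3=(-2.0237, -1.2671, -0.3085)
step 27: x0=(0.8953, -2.1540, 1.5110) x1=(2.2607, 1.0886, -1.0701) x2=(-0.1254, -1.2470, 1.5485) x3=(-2.0515, -1.2568, -0.3404)
step 28: x0=(0.8836, -2.1844, 1.4958) x1=(2.2885, 1.1116, -1.0613) x2=(-0.1023, -1.2425, 1.5476) x3=(-2.0793, -1.2464, -0.3723)
step 29: x0=(0.8721, -2.2149, 1.4806) x1=(2.3164, 1.1346, -1.0524) x2=(-0.0794, -1.2379, 1.5469) x3=(-2.1072, -1.2360, -0.4043)
step 30: x0=(0.8608, -2.2457, 1.4654) x1=(2.3443, 1.1577, -1.0437) x2=(-0.0567, -1.2329, 1.5462) x3=(-2.1352, -1.2257, -0.4363)
step 31: x0=(0.8497, -2.2767, 1.4503) x1=(2.3722, 1.1808, -1.0349) x2=(-0.0342, -1.2277, 1.5456) x3=(-2.1633, -1.2153, -0.4684)
step 32: x0=(0.8387, -2.3078, 1.4351) x1=(2.4002, 1.2040, -1.0262) x2=(-0.0119, -1.2223, 1.5452) x3=(-2.1914, -1.2049, -0.5006)
step 33: x0=(0.8279, -2.3392, 1.4200) x1=(2.4283, 1.2272, -1.0176) x2=(0.0102, -1.2166, 1.5448) x3=(-2.2196, -1.1945, -0.5327)
step 34: x0=(0.8173, -2.3709, 1.4049) x1=(2.4564, 1.2505, -1.0090) x2=(0.0322, -1.2107, 1.5446) x3=(-2.2479, -1.1842, -0.5649)
step 35: x0=(0.8069, -2.4027, 1.3898) x1=(2.4845, 1.2739, -1.0004) x2=(0.0540, -1.2045, 1.5444) x3=(-2.2763, -1.1738, -0.5972)
step 36: x0=(0.7965, -2.4347, 1.3747) x1=(2.5127, 1.2972, -0.9918) x2=(0.0756, -1.1980, 1.5444) x3=(-2.3047, -1.1634, -0.6295)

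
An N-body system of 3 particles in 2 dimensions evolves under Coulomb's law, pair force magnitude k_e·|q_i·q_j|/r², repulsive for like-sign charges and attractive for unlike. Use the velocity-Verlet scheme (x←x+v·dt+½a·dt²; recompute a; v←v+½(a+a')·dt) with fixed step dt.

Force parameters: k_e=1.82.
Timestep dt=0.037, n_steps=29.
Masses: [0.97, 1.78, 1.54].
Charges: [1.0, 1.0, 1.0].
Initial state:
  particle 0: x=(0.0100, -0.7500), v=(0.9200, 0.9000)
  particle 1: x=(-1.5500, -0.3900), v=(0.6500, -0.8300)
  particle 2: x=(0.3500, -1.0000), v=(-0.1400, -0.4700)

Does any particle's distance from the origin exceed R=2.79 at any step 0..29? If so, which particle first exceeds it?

no

step 0: x0=(0.0100, -0.7500) x1=(-1.5500, -0.3900) x2=(0.3500, -1.0000)
step 1: x0=(0.0387, -0.7125) x1=(-1.5264, -0.4206) x2=(0.3487, -1.0201)
step 2: x0=(0.0589, -0.6658) x1=(-1.5037, -0.4510) x2=(0.3538, -1.0464)
step 3: x0=(0.0733, -0.6104) x1=(-1.4818, -0.4812) x2=(0.3635, -1.0783)
step 4: x0=(0.0842, -0.5479) x1=(-1.4609, -0.5112) x2=(0.3765, -1.1148)
step 5: x0=(0.0934, -0.4798) x1=(-1.4410, -0.5411) x2=(0.3918, -1.1551)
step 6: x0=(0.1017, -0.4074) x1=(-1.4220, -0.5709) x2=(0.4086, -1.1982)
step 7: x0=(0.1099, -0.3315) x1=(-1.4039, -0.6007) x2=(0.4267, -1.2435)
step 8: x0=(0.1182, -0.2528) x1=(-1.3868, -0.6304) x2=(0.4457, -1.2906)
step 9: x0=(0.1269, -0.1718) x1=(-1.3706, -0.6601) x2=(0.4655, -1.3391)
step 10: x0=(0.1360, -0.0889) x1=(-1.3552, -0.6899) x2=(0.4861, -1.3889)
step 11: x0=(0.1458, -0.0041) x1=(-1.3407, -0.7198) x2=(0.5073, -1.4396)
step 12: x0=(0.1561, 0.0822) x1=(-1.3270, -0.7498) x2=(0.5290, -1.4913)
step 13: x0=(0.1669, 0.1698) x1=(-1.3141, -0.7798) x2=(0.5513, -1.5436)
step 14: x0=(0.1783, 0.2587) x1=(-1.3018, -0.8100) x2=(0.5740, -1.5967)
step 15: x0=(0.1901, 0.3488) x1=(-1.2902, -0.8403) x2=(0.5972, -1.6503)
step 16: x0=(0.2024, 0.4399) x1=(-1.2792, -0.8707) x2=(0.6208, -1.7045)
step 17: x0=(0.2151, 0.5320) x1=(-1.2688, -0.9012) x2=(0.6448, -1.7591)
step 18: x0=(0.2281, 0.6250) x1=(-1.2589, -0.9319) x2=(0.6693, -1.8142)
step 19: x0=(0.2414, 0.7188) x1=(-1.2495, -0.9626) x2=(0.6940, -1.8697)
step 20: x0=(0.2550, 0.8133) x1=(-1.2406, -0.9933) x2=(0.7192, -1.9256)
step 21: x0=(0.2688, 0.9086) x1=(-1.2320, -1.0242) x2=(0.7447, -1.9818)
step 22: x0=(0.2829, 1.0044) x1=(-1.2239, -1.0551) x2=(0.7705, -2.0384)
step 23: x0=(0.2971, 1.1009) x1=(-1.2162, -1.0861) x2=(0.7967, -2.0952)
step 24: x0=(0.3115, 1.1978) x1=(-1.2088, -1.1171) x2=(0.8231, -2.1524)
step 25: x0=(0.3261, 1.2953) x1=(-1.2018, -1.1481) x2=(0.8499, -2.2098)
step 26: x0=(0.3408, 1.3933) x1=(-1.1951, -1.1791) x2=(0.8770, -2.2676)
step 27: x0=(0.3556, 1.4916) x1=(-1.1887, -1.2102) x2=(0.9043, -2.3255)
step 28: x0=(0.3705, 1.5904) x1=(-1.1826, -1.2413) x2=(0.9319, -2.3838)
step 29: x0=(0.3855, 1.6896) x1=(-1.1767, -1.2723) x2=(0.9597, -2.4422)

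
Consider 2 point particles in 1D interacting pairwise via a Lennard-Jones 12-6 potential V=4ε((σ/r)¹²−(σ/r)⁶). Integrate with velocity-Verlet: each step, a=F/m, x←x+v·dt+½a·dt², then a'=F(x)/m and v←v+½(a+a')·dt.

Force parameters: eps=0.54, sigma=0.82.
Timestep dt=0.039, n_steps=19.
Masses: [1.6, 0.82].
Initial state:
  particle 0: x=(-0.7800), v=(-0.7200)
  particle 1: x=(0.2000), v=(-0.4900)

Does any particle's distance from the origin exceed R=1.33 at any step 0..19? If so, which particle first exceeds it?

no

step 0: x0=(-0.7800) x1=(0.2000)
step 1: x0=(-0.8074) x1=(0.1796)
step 2: x0=(-0.8334) x1=(0.1564)
step 3: x0=(-0.8580) x1=(0.1305)
step 4: x0=(-0.8811) x1=(0.1017)
step 5: x0=(-0.9029) x1=(0.0704)
step 6: x0=(-0.9234) x1=(0.0364)
step 7: x0=(-0.9428) x1=(0.0004)
step 8: x0=(-0.9614) x1=(-0.0372)
step 9: x0=(-0.9799) x1=(-0.0751)
step 10: x0=(-0.9992) x1=(-0.1114)
step 11: x0=(-1.0205) x1=(-0.1436)
step 12: x0=(-1.0450) x1=(-0.1696)
step 13: x0=(-1.0729) x1=(-0.1892)
step 14: x0=(-1.1032) x1=(-0.2039)
step 15: x0=(-1.1347) x1=(-0.2164)
step 16: x0=(-1.1663) x1=(-0.2286)
step 17: x0=(-1.1973) x1=(-0.2421)
step 18: x0=(-1.2272) x1=(-0.2576)
step 19: x0=(-1.2559) x1=(-0.2755)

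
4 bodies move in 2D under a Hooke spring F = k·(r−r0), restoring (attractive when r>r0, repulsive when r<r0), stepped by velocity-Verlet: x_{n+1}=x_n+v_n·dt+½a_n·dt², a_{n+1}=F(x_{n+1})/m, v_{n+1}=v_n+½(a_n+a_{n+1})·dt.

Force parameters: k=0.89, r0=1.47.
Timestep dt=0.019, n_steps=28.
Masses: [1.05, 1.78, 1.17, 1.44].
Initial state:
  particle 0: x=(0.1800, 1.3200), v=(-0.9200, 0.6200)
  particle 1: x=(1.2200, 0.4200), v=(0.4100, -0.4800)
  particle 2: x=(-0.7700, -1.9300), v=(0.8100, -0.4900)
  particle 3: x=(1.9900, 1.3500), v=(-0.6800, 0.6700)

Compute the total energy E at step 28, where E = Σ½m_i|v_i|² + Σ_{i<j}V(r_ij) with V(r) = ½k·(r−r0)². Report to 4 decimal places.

step 0: x0=(0.1800, 1.3200) x1=(1.2200, 0.4200) x2=(-0.7700, -1.9300) x3=(1.9900, 1.3500)
step 1: x0=(0.1625, 1.3315) x1=(1.2277, 0.4107) x2=(-0.7541, -1.9386) x3=(1.9769, 1.3625)
step 2: x0=(0.1449, 1.3425) x1=(1.2352, 0.4012) x2=(-0.7374, -1.9457) x3=(1.9633, 1.3746)
step 3: x0=(0.1272, 1.3529) x1=(1.2424, 0.3914) x2=(-0.7197, -1.9514) x3=(1.9493, 1.3862)
step 4: x0=(0.1096, 1.3627) x1=(1.2495, 0.3814) x2=(-0.7011, -1.9557) x3=(1.9348, 1.3974)
step 5: x0=(0.0919, 1.3719) x1=(1.2564, 0.3711) x2=(-0.6817, -1.9585) x3=(1.9199, 1.4081)
step 6: x0=(0.0741, 1.3806) x1=(1.2630, 0.3606) x2=(-0.6613, -1.9598) x3=(1.9046, 1.4184)
step 7: x0=(0.0564, 1.3886) x1=(1.2694, 0.3498) x2=(-0.6402, -1.9597) x3=(1.8888, 1.4283)
step 8: x0=(0.0387, 1.3960) x1=(1.2756, 0.3388) x2=(-0.6182, -1.9582) x3=(1.8726, 1.4377)
step 9: x0=(0.0211, 1.4029) x1=(1.2816, 0.3276) x2=(-0.5954, -1.9551) x3=(1.8561, 1.4466)
step 10: x0=(0.0035, 1.4091) x1=(1.2874, 0.3161) x2=(-0.5718, -1.9507) x3=(1.8390, 1.4551)
step 11: x0=(-0.0141, 1.4146) x1=(1.2930, 0.3045) x2=(-0.5474, -1.9448) x3=(1.8216, 1.4631)
step 12: x0=(-0.0316, 1.4196) x1=(1.2983, 0.2926) x2=(-0.5223, -1.9374) x3=(1.8038, 1.4707)
step 13: x0=(-0.0489, 1.4239) x1=(1.3035, 0.2805) x2=(-0.4965, -1.9287) x3=(1.7856, 1.4778)
step 14: x0=(-0.0662, 1.4276) x1=(1.3084, 0.2683) x2=(-0.4699, -1.9185) x3=(1.7669, 1.4845)
step 15: x0=(-0.0834, 1.4306) x1=(1.3131, 0.2559) x2=(-0.4426, -1.9069) x3=(1.7479, 1.4907)
step 16: x0=(-0.1004, 1.4330) x1=(1.3177, 0.2433) x2=(-0.4147, -1.8939) x3=(1.7286, 1.4965)
step 17: x0=(-0.1173, 1.4348) x1=(1.3220, 0.2305) x2=(-0.3862, -1.8796) x3=(1.7088, 1.5018)
step 18: x0=(-0.1340, 1.4359) x1=(1.3261, 0.2176) x2=(-0.3570, -1.8639) x3=(1.6887, 1.5067)
step 19: x0=(-0.1506, 1.4364) x1=(1.3300, 0.2045) x2=(-0.3272, -1.8468) x3=(1.6682, 1.5111)
step 20: x0=(-0.1669, 1.4362) x1=(1.3337, 0.1913) x2=(-0.2969, -1.8285) x3=(1.6474, 1.5151)
step 21: x0=(-0.1831, 1.4354) x1=(1.3372, 0.1780) x2=(-0.2660, -1.8088) x3=(1.6262, 1.5186)
step 22: x0=(-0.1991, 1.4340) x1=(1.3405, 0.1646) x2=(-0.2346, -1.7878) x3=(1.6047, 1.5217)
step 23: x0=(-0.2148, 1.4319) x1=(1.3436, 0.1511) x2=(-0.2027, -1.7656) x3=(1.5829, 1.5244)
step 24: x0=(-0.2303, 1.4292) x1=(1.3465, 0.1375) x2=(-0.1703, -1.7422) x3=(1.5607, 1.5266)
step 25: x0=(-0.2456, 1.4259) x1=(1.3493, 0.1238) x2=(-0.1375, -1.7175) x3=(1.5383, 1.5284)
step 26: x0=(-0.2606, 1.4219) x1=(1.3518, 0.1100) x2=(-0.1043, -1.6917) x3=(1.5156, 1.5298)
step 27: x0=(-0.2753, 1.4174) x1=(1.3542, 0.0962) x2=(-0.0706, -1.6647) x3=(1.4926, 1.5307)
step 28: x0=(-0.2898, 1.4122) x1=(1.3564, 0.0823) x2=(-0.0367, -1.6366) x3=(1.4693, 1.5312)
step 0 velocities: v0=(-0.9200, 0.6200) v1=(0.4100, -0.4800) v2=(0.8100, -0.4900) v3=(-0.6800, 0.6700)
step 0: KE=2.1812, PE=6.4030, E=8.5843
step 28 velocities: v0=(-0.7542, -0.2881) v1=(0.1105, -0.7305) v2=(1.7967, 1.5093) v3=(-1.2323, 0.0174)
step 28: KE=5.1427, PE=3.4409, E=8.5835

8.5835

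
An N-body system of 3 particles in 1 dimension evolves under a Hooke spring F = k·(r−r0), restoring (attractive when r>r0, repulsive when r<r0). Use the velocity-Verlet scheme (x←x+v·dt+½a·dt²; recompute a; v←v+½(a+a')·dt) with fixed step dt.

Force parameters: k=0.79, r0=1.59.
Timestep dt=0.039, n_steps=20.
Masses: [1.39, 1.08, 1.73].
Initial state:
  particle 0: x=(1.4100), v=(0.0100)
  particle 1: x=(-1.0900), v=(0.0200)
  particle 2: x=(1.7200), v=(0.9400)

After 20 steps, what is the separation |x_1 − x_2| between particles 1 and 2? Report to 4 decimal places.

step 0: x0=(1.4100) x1=(-1.0900) x2=(1.7200)
step 1: x0=(1.4094) x1=(-1.0880) x2=(1.7567)
step 2: x0=(1.4070) x1=(-1.0837) x2=(1.7934)
step 3: x0=(1.4028) x1=(-1.0769) x2=(1.8300)
step 4: x0=(1.3968) x1=(-1.0676) x2=(1.8665)
step 5: x0=(1.3891) x1=(-1.0559) x2=(1.9028)
step 6: x0=(1.3796) x1=(-1.0417) x2=(1.9390)
step 7: x0=(1.3686) x1=(-1.0250) x2=(1.9749)
step 8: x0=(1.3561) x1=(-1.0059) x2=(2.0105)
step 9: x0=(1.3420) x1=(-0.9843) x2=(2.0457)
step 10: x0=(1.3266) x1=(-0.9603) x2=(2.0806)
step 11: x0=(1.3098) x1=(-0.9339) x2=(2.1151)
step 12: x0=(1.2918) x1=(-0.9051) x2=(2.1491)
step 13: x0=(1.2727) x1=(-0.8741) x2=(2.1825)
step 14: x0=(1.2525) x1=(-0.8408) x2=(2.2155)
step 15: x0=(1.2312) x1=(-0.8053) x2=(2.2478)
step 16: x0=(1.2092) x1=(-0.7677) x2=(2.2795)
step 17: x0=(1.1863) x1=(-0.7280) x2=(2.3106)
step 18: x0=(1.1627) x1=(-0.6864) x2=(2.3410)
step 19: x0=(1.1386) x1=(-0.6429) x2=(2.3707)
step 20: x0=(1.1140) x1=(-0.5975) x2=(2.3996)

2.9971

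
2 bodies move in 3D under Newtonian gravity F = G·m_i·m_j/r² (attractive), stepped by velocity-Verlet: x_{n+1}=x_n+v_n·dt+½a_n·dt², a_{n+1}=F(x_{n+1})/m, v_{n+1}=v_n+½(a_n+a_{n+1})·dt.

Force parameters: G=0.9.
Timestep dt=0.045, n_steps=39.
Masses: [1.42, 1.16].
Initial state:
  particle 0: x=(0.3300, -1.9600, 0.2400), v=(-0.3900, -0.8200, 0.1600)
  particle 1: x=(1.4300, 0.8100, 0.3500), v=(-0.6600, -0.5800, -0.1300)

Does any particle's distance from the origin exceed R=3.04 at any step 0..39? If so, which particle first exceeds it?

yes, particle 0

step 0: x0=(0.3300, -1.9600, 0.2400) x1=(1.4300, 0.8100, 0.3500)
step 1: x0=(0.3125, -1.9968, 0.2472) x1=(1.4002, 0.7838, 0.3441)
step 2: x0=(0.2951, -2.0334, 0.2544) x1=(1.3704, 0.7573, 0.3383)
step 3: x0=(0.2777, -2.0697, 0.2616) x1=(1.3404, 0.7305, 0.3324)
step 4: x0=(0.2605, -2.1058, 0.2689) x1=(1.3104, 0.7034, 0.3265)
step 5: x0=(0.2433, -2.1417, 0.2761) x1=(1.2802, 0.6761, 0.3206)
step 6: x0=(0.2262, -2.1774, 0.2833) x1=(1.2499, 0.6485, 0.3148)
step 7: x0=(0.2092, -2.2129, 0.2906) x1=(1.2196, 0.6207, 0.3089)
step 8: x0=(0.1923, -2.2482, 0.2978) x1=(1.1891, 0.5926, 0.3030)
step 9: x0=(0.1754, -2.2832, 0.3050) x1=(1.1586, 0.5642, 0.2971)
step 10: x0=(0.1587, -2.3180, 0.3123) x1=(1.1279, 0.5355, 0.2912)
step 11: x0=(0.1420, -2.3526, 0.3195) x1=(1.0972, 0.5066, 0.2853)
step 12: x0=(0.1253, -2.3869, 0.3267) x1=(1.0663, 0.4774, 0.2794)
step 13: x0=(0.1088, -2.4211, 0.3340) x1=(1.0354, 0.4479, 0.2735)
step 14: x0=(0.0923, -2.4550, 0.3412) x1=(1.0044, 0.4182, 0.2676)
step 15: x0=(0.0759, -2.4887, 0.3484) x1=(0.9733, 0.3882, 0.2618)
step 16: x0=(0.0595, -2.5222, 0.3556) x1=(0.9422, 0.3579, 0.2559)
step 17: x0=(0.0433, -2.5555, 0.3628) x1=(0.9109, 0.3273, 0.2500)
step 18: x0=(0.0270, -2.5885, 0.3700) x1=(0.8796, 0.2965, 0.2442)
step 19: x0=(0.0109, -2.6213, 0.3772) x1=(0.8481, 0.2654, 0.2384)
step 20: x0=(-0.0052, -2.6539, 0.3844) x1=(0.8166, 0.2340, 0.2326)
step 21: x0=(-0.0212, -2.6863, 0.3915) x1=(0.7850, 0.2024, 0.2267)
step 22: x0=(-0.0371, -2.7184, 0.3987) x1=(0.7534, 0.1704, 0.2210)
step 23: x0=(-0.0530, -2.7503, 0.4058) x1=(0.7217, 0.1382, 0.2152)
step 24: x0=(-0.0689, -2.7820, 0.4129) x1=(0.6899, 0.1057, 0.2094)
step 25: x0=(-0.0846, -2.8135, 0.4200) x1=(0.6580, 0.0730, 0.2037)
step 26: x0=(-0.1003, -2.8447, 0.4271) x1=(0.6260, 0.0399, 0.1980)
step 27: x0=(-0.1160, -2.8757, 0.4342) x1=(0.5940, 0.0066, 0.1923)
step 28: x0=(-0.1316, -2.9065, 0.4412) x1=(0.5619, -0.0270, 0.1866)
step 29: x0=(-0.1471, -2.9370, 0.4483) x1=(0.5297, -0.0609, 0.1810)
step 30: x0=(-0.1626, -2.9673, 0.4553) x1=(0.4975, -0.0950, 0.1754)
step 31: x0=(-0.1780, -2.9974, 0.4623) x1=(0.4652, -0.1295, 0.1698)
step 32: x0=(-0.1934, -3.0272, 0.4692) x1=(0.4329, -0.1643, 0.1642)
step 33: x0=(-0.2087, -3.0568, 0.4762) x1=(0.4004, -0.1993, 0.1587)
step 34: x0=(-0.2240, -3.0862, 0.4831) x1=(0.3680, -0.2346, 0.1532)
step 35: x0=(-0.2393, -3.1153, 0.4900) x1=(0.3354, -0.2702, 0.1478)
step 36: x0=(-0.2544, -3.1442, 0.4968) x1=(0.3028, -0.3062, 0.1423)
step 37: x0=(-0.2696, -3.1728, 0.5036) x1=(0.2701, -0.3424, 0.1369)
step 38: x0=(-0.2846, -3.2012, 0.5104) x1=(0.2374, -0.3789, 0.1316)
step 39: x0=(-0.2997, -3.2293, 0.5172) x1=(0.2047, -0.4157, 0.1263)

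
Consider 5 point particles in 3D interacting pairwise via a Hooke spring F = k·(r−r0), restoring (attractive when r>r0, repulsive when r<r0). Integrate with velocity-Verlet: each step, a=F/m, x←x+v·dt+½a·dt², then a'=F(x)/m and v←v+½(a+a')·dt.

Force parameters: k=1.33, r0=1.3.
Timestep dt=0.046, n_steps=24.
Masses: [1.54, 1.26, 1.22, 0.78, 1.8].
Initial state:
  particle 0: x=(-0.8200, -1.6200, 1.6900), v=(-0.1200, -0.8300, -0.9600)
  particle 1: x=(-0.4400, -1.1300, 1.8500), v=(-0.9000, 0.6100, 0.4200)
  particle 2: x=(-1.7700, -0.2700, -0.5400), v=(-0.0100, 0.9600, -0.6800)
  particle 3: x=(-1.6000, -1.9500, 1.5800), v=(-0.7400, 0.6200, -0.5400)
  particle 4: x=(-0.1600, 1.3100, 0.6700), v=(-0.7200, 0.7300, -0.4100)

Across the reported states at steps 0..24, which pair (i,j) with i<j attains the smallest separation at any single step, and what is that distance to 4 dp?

pair (2,4), distance 0.5324

step 0: x0=(-0.8200, -1.6200, 1.6900) x1=(-0.4400, -1.1300, 1.8500) x2=(-1.7700, -0.2700, -0.5400) x3=(-1.6000, -1.9500, 1.5800) x4=(-0.1600, 1.3100, 0.6700)
step 1: x0=(-0.8256, -1.6562, 1.6441) x1=(-0.4817, -1.0995, 1.8673) x2=(-1.7680, -0.2273, -0.5664) x3=(-1.6330, -1.9163, 1.5521) x4=(-0.1949, 1.3390, 0.6521)
step 2: x0=(-0.8312, -1.6885, 1.5947) x1=(-0.5243, -1.0642, 1.8806) x2=(-1.7613, -0.1878, -0.5832) x3=(-1.6641, -1.8720, 1.5180) x4=(-0.2332, 1.3587, 0.6361)
step 3: x0=(-0.8367, -1.7166, 1.5418) x1=(-0.5678, -1.0241, 1.8898) x2=(-1.7501, -0.1515, -0.5902) x3=(-1.6932, -1.8171, 1.4779) x4=(-0.2750, 1.3691, 0.6220)
step 4: x0=(-0.8420, -1.7404, 1.4855) x1=(-0.6123, -0.9794, 1.8948) x2=(-1.7346, -0.1186, -0.5877) x3=(-1.7202, -1.7517, 1.4321) x4=(-0.3200, 1.3704, 0.6097)
step 5: x0=(-0.8470, -1.7598, 1.4259) x1=(-0.6578, -0.9304, 1.8956) x2=(-1.7151, -0.0891, -0.5760) x3=(-1.7453, -1.6760, 1.3808) x4=(-0.3681, 1.3628, 0.5993)
step 6: x0=(-0.8517, -1.7747, 1.3632) x1=(-0.7043, -0.8772, 1.8923) x2=(-1.6919, -0.0630, -0.5554) x3=(-1.7683, -1.5904, 1.3244) x4=(-0.4191, 1.3464, 0.5907)
step 7: x0=(-0.8561, -1.7852, 1.2977) x1=(-0.7518, -0.8202, 1.8848) x2=(-1.6653, -0.0402, -0.5264) x3=(-1.7893, -1.4954, 1.2634) x4=(-0.4729, 1.3216, 0.5837)
step 8: x0=(-0.8604, -1.7910, 1.2295) x1=(-0.8001, -0.7598, 1.8732) x2=(-1.6358, -0.0207, -0.4896) x3=(-1.8081, -1.3916, 1.1982) x4=(-0.5292, 1.2890, 0.5784)
step 9: x0=(-0.8645, -1.7923, 1.1591) x1=(-0.8492, -0.6963, 1.8576) x2=(-1.6037, -0.0042, -0.4457) x3=(-1.8248, -1.2797, 1.1294) x4=(-0.5878, 1.2488, 0.5745)
step 10: x0=(-0.8687, -1.7889, 1.0866) x1=(-0.8989, -0.6302, 1.8382) x2=(-1.5693, 0.0094, -0.3953) x3=(-1.8393, -1.1608, 1.0575) x4=(-0.6483, 1.2018, 0.5721)
step 11: x0=(-0.8730, -1.7809, 1.0123) x1=(-0.9491, -0.5619, 1.8151) x2=(-1.5331, 0.0202, -0.3393) x3=(-1.8516, -1.0358, 0.9831) x4=(-0.7106, 1.1485, 0.5709)
step 12: x0=(-0.8776, -1.7682, 0.9367) x1=(-0.9997, -0.4919, 1.7887) x2=(-1.4954, 0.0286, -0.2785) x3=(-1.8618, -0.9059, 0.9068) x4=(-0.7743, 1.0895, 0.5709)
step 13: x0=(-0.8826, -1.7509, 0.8600) x1=(-1.0505, -0.4206, 1.7591) x2=(-1.4565, 0.0348, -0.2138) x3=(-1.8700, -0.7724, 0.8293) x4=(-0.8391, 1.0255, 0.5718)
step 14: x0=(-0.8881, -1.7290, 0.7826) x1=(-1.1014, -0.3485, 1.7267) x2=(-1.4166, 0.0390, -0.1462) x3=(-1.8766, -0.6365, 0.7513) x4=(-0.9047, 0.9574, 0.5737)
step 15: x0=(-0.8944, -1.7026, 0.7048) x1=(-1.1523, -0.2760, 1.6918) x2=(-1.3760, 0.0415, -0.0765) x3=(-1.8818, -0.4995, 0.6732) x4=(-0.9709, 0.8859, 0.5762)
step 16: x0=(-0.9014, -1.6716, 0.6268) x1=(-1.2031, -0.2036, 1.6548) x2=(-1.3348, 0.0424, -0.0057) x3=(-1.8863, -0.3626, 0.5956) x4=(-1.0373, 0.8116, 0.5795)
step 17: x0=(-0.9093, -1.6363, 0.5489) x1=(-1.2537, -0.1318, 1.6160) x2=(-1.2928, 0.0418, 0.0654) x3=(-1.8905, -0.2268, 0.5189) x4=(-1.1036, 0.7355, 0.5832)
step 18: x0=(-0.9182, -1.5967, 0.4714) x1=(-1.3040, -0.0608, 1.5759) x2=(-1.2499, 0.0398, 0.1362) x3=(-1.8955, -0.0931, 0.4431) x4=(-1.1696, 0.6582, 0.5873)
step 19: x0=(-0.9282, -1.5530, 0.3944) x1=(-1.3540, 0.0090, 1.5348) x2=(-1.2058, 0.0362, 0.2063) x3=(-1.9019, 0.0381, 0.3680) x4=(-1.2350, 0.5804, 0.5918)
step 20: x0=(-0.9393, -1.5052, 0.3183) x1=(-1.4037, 0.0773, 1.4932) x2=(-1.1602, 0.0306, 0.2754) x3=(-1.9105, 0.1667, 0.2931) x4=(-1.2998, 0.5027, 0.5967)
step 21: x0=(-0.9516, -1.4537, 0.2431) x1=(-1.4531, 0.1441, 1.4513) x2=(-1.1129, 0.0228, 0.3435) x3=(-1.9214, 0.2928, 0.2174) x4=(-1.3640, 0.4252, 0.6019)
step 22: x0=(-0.9651, -1.3984, 0.1689) x1=(-1.5023, 0.2094, 1.4095) x2=(-1.0637, 0.0130, 0.4105) x3=(-1.9343, 0.4167, 0.1404) x4=(-1.4276, 0.3480, 0.6075)
step 23: x0=(-0.9799, -1.3396, 0.0959) x1=(-1.5514, 0.2732, 1.3680) x2=(-1.0124, 0.0014, 0.4766) x3=(-1.9484, 0.5389, 0.0619) x4=(-1.4910, 0.2708, 0.6132)
step 24: x0=(-0.9961, -1.2773, 0.0240) x1=(-1.6003, 0.3357, 1.3268) x2=(-0.9592, -0.0115, 0.5420) x3=(-1.9627, 0.6593, -0.0178) x4=(-1.5547, 0.1932, 0.6187)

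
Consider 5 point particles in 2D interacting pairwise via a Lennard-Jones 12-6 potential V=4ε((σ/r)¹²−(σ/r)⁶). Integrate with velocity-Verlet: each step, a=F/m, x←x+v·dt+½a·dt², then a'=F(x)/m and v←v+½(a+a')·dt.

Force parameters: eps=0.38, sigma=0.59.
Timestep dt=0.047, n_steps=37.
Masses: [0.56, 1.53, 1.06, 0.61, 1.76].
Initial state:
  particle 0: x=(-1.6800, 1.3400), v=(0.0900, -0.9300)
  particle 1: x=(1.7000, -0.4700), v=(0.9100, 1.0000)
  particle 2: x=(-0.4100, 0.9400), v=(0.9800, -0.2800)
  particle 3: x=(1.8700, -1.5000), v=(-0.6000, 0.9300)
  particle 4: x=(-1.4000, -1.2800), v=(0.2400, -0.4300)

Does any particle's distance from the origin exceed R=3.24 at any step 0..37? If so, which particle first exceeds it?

yes, particle 1

step 0: x0=(-1.6800, 1.3400) x1=(1.7000, -0.4700) x2=(-0.4100, 0.9400) x3=(1.8700, -1.5000) x4=(-1.4000, -1.2800)
step 1: x0=(-1.6757, 1.2963) x1=(1.7428, -0.4232) x2=(-0.3640, 0.9269) x3=(1.8417, -1.4558) x4=(-1.3887, -1.3002)
step 2: x0=(-1.6712, 1.2525) x1=(1.7856, -0.3768) x2=(-0.3181, 0.9137) x3=(1.8133, -1.4106) x4=(-1.3774, -1.3204)
step 3: x0=(-1.6665, 1.2086) x1=(1.8285, -0.3308) x2=(-0.2722, 0.9006) x3=(1.7849, -1.3644) x4=(-1.3662, -1.3406)
step 4: x0=(-1.6618, 1.1648) x1=(1.8713, -0.2852) x2=(-0.2264, 0.8875) x3=(1.7566, -1.3172) x4=(-1.3549, -1.3608)
step 5: x0=(-1.6569, 1.1209) x1=(1.9141, -0.2400) x2=(-0.1807, 0.8744) x3=(1.7283, -1.2690) x4=(-1.3436, -1.3810)
step 6: x0=(-1.6520, 1.0770) x1=(1.9568, -0.1951) x2=(-0.1350, 0.8614) x3=(1.7002, -1.2198) x4=(-1.3323, -1.4012)
step 7: x0=(-1.6470, 1.0331) x1=(1.9994, -0.1507) x2=(-0.0894, 0.8483) x3=(1.6724, -1.1698) x4=(-1.3210, -1.4214)
step 8: x0=(-1.6419, 0.9892) x1=(2.0420, -0.1065) x2=(-0.0437, 0.8352) x3=(1.6448, -1.1190) x4=(-1.3097, -1.4416)
step 9: x0=(-1.6367, 0.9453) x1=(2.0844, -0.0626) x2=(0.0018, 0.8221) x3=(1.6174, -1.0675) x4=(-1.2985, -1.4618)
step 10: x0=(-1.6315, 0.9013) x1=(2.1267, -0.0189) x2=(0.0474, 0.8091) x3=(1.5903, -1.0154) x4=(-1.2872, -1.4820)
step 11: x0=(-1.6263, 0.8574) x1=(2.1689, 0.0246) x2=(0.0930, 0.7960) x3=(1.5635, -0.9628) x4=(-1.2759, -1.5022)
step 12: x0=(-1.6210, 0.8134) x1=(2.2110, 0.0679) x2=(0.1385, 0.7829) x3=(1.5369, -0.9098) x4=(-1.2646, -1.5224)
step 13: x0=(-1.6157, 0.7695) x1=(2.2530, 0.1111) x2=(0.1840, 0.7698) x3=(1.5106, -0.8565) x4=(-1.2533, -1.5426)
step 14: x0=(-1.6104, 0.7255) x1=(2.2949, 0.1541) x2=(0.2295, 0.7567) x3=(1.4844, -0.8029) x4=(-1.2420, -1.5628)
step 15: x0=(-1.6051, 0.6816) x1=(2.3368, 0.1971) x2=(0.2751, 0.7436) x3=(1.4585, -0.7490) x4=(-1.2307, -1.5830)
step 16: x0=(-1.5997, 0.6376) x1=(2.3785, 0.2400) x2=(0.3206, 0.7305) x3=(1.4326, -0.6950) x4=(-1.2195, -1.6032)
step 17: x0=(-1.5943, 0.5937) x1=(2.4203, 0.2829) x2=(0.3661, 0.7174) x3=(1.4069, -0.6409) x4=(-1.2082, -1.6234)
step 18: x0=(-1.5889, 0.5497) x1=(2.4619, 0.3257) x2=(0.4116, 0.7043) x3=(1.3813, -0.5866) x4=(-1.1969, -1.6435)
step 19: x0=(-1.5835, 0.5057) x1=(2.5036, 0.3685) x2=(0.4572, 0.6911) x3=(1.3557, -0.5322) x4=(-1.1856, -1.6637)
step 20: x0=(-1.5781, 0.4617) x1=(2.5452, 0.4113) x2=(0.5027, 0.6779) x3=(1.3302, -0.4776) x4=(-1.1743, -1.6839)
step 21: x0=(-1.5727, 0.4178) x1=(2.5867, 0.4541) x2=(0.5483, 0.6647) x3=(1.3047, -0.4230) x4=(-1.1630, -1.7041)
step 22: x0=(-1.5672, 0.3738) x1=(2.6283, 0.4968) x2=(0.5940, 0.6513) x3=(1.2791, -0.3681) x4=(-1.1517, -1.7242)
step 23: x0=(-1.5618, 0.3298) x1=(2.6698, 0.5395) x2=(0.6398, 0.6378) x3=(1.2534, -0.3130) x4=(-1.1404, -1.7444)
step 24: x0=(-1.5563, 0.2858) x1=(2.7113, 0.5823) x2=(0.6857, 0.6240) x3=(1.2274, -0.2573) x4=(-1.1292, -1.7646)
step 25: x0=(-1.5509, 0.2418) x1=(2.7528, 0.6250) x2=(0.7320, 0.6098) x3=(1.2009, -0.2008) x4=(-1.1179, -1.7847)
step 26: x0=(-1.5454, 0.1977) x1=(2.7943, 0.6677) x2=(0.7788, 0.5945) x3=(1.1734, -0.1426) x4=(-1.1066, -1.8049)
step 27: x0=(-1.5399, 0.1537) x1=(2.8358, 0.7104) x2=(0.8266, 0.5774) x3=(1.1442, -0.0811) x4=(-1.0953, -1.8251)
step 28: x0=(-1.5344, 0.1097) x1=(2.8772, 0.7531) x2=(0.8759, 0.5574) x3=(1.1127, -0.0146) x4=(-1.0840, -1.8452)
step 29: x0=(-1.5290, 0.0656) x1=(2.9187, 0.7958) x2=(0.9207, 0.5480) x3=(1.0887, 0.0335) x4=(-1.0727, -1.8654)
step 30: x0=(-1.5235, 0.0215) x1=(2.9601, 0.8385) x2=(0.9225, 0.6706) x3=(1.1396, -0.1477) x4=(-1.0614, -1.8855)
step 31: x0=(-1.5179, -0.0225) x1=(3.0016, 0.8812) x2=(0.9248, 0.7912) x3=(1.1896, -0.3256) x4=(-1.0501, -1.9057)
step 32: x0=(-1.5124, -0.0666) x1=(3.0430, 0.9239) x2=(0.9271, 0.9116) x3=(1.2395, -0.5030) x4=(-1.0389, -1.9258)
step 33: x0=(-1.5069, -0.1107) x1=(3.0844, 0.9666) x2=(0.9295, 1.0319) x3=(1.2894, -0.6802) x4=(-1.0276, -1.9459)
step 34: x0=(-1.5014, -0.1548) x1=(3.1258, 1.0093) x2=(0.9319, 1.1522) x3=(1.3393, -0.8575) x4=(-1.0163, -1.9661)
step 35: x0=(-1.4959, -0.1990) x1=(3.1672, 1.0520) x2=(0.9343, 1.2724) x3=(1.3892, -1.0347) x4=(-1.0050, -1.9862)
step 36: x0=(-1.4903, -0.2431) x1=(3.2087, 1.0947) x2=(0.9367, 1.3927) x3=(1.4391, -1.2119) x4=(-0.9937, -2.0063)
step 37: x0=(-1.4848, -0.2873) x1=(3.2501, 1.1374) x2=(0.9391, 1.5130) x3=(1.4890, -1.3892) x4=(-0.9824, -2.0264)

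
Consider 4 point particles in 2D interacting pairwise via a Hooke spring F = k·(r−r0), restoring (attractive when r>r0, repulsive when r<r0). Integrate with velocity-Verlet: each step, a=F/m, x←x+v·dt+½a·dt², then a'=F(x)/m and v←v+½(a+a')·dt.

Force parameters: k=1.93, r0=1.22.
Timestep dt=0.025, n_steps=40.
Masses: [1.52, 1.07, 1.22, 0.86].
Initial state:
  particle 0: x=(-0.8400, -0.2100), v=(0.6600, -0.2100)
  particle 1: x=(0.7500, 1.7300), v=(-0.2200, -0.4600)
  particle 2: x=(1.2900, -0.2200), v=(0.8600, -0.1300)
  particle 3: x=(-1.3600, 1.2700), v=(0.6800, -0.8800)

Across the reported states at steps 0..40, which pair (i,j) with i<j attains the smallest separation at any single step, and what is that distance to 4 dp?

step 0: x0=(-0.8400, -0.2100) x1=(0.7500, 1.7300) x2=(1.2900, -0.2200) x3=(-1.3600, 1.2700)
step 1: x0=(-0.8229, -0.2147) x1=(0.7436, 1.7174) x2=(1.3102, -0.2224) x3=(-1.3412, 1.2473)
step 2: x0=(-0.8045, -0.2184) x1=(0.7356, 1.7026) x2=(1.3276, -0.2232) x3=(-1.3187, 1.2232)
step 3: x0=(-0.7848, -0.2211) x1=(0.7260, 1.6856) x2=(1.3424, -0.2224) x3=(-1.2927, 1.1977)
step 4: x0=(-0.7639, -0.2229) x1=(0.7149, 1.6665) x2=(1.3545, -0.2200) x3=(-1.2631, 1.1710)
step 5: x0=(-0.7417, -0.2237) x1=(0.7024, 1.6452) x2=(1.3639, -0.2161) x3=(-1.2302, 1.1431)
step 6: x0=(-0.7184, -0.2236) x1=(0.6885, 1.6220) x2=(1.3708, -0.2107) x3=(-1.1940, 1.1140)
step 7: x0=(-0.6939, -0.2226) x1=(0.6733, 1.5967) x2=(1.3750, -0.2039) x3=(-1.1546, 1.0839)
step 8: x0=(-0.6683, -0.2209) x1=(0.6570, 1.5696) x2=(1.3767, -0.1957) x3=(-1.1122, 1.0528)
step 9: x0=(-0.6416, -0.2184) x1=(0.6396, 1.5406) x2=(1.3760, -0.1862) x3=(-1.0669, 1.0207)
step 10: x0=(-0.6138, -0.2152) x1=(0.6213, 1.5099) x2=(1.3729, -0.1754) x3=(-1.0190, 0.9878)
step 11: x0=(-0.5850, -0.2114) x1=(0.6021, 1.4775) x2=(1.3675, -0.1635) x3=(-0.9685, 0.9542)
step 12: x0=(-0.5553, -0.2070) x1=(0.5822, 1.4436) x2=(1.3599, -0.1504) x3=(-0.9158, 0.9200)
step 13: x0=(-0.5246, -0.2021) x1=(0.5617, 1.4083) x2=(1.3502, -0.1364) x3=(-0.8609, 0.8852)
step 14: x0=(-0.4931, -0.1968) x1=(0.5406, 1.3716) x2=(1.3386, -0.1214) x3=(-0.8041, 0.8499)
step 15: x0=(-0.4607, -0.1912) x1=(0.5192, 1.3338) x2=(1.3251, -0.1056) x3=(-0.7456, 0.8143)
step 16: x0=(-0.4277, -0.1852) x1=(0.4975, 1.2950) x2=(1.3099, -0.0890) x3=(-0.6857, 0.7784)
step 17: x0=(-0.3939, -0.1790) x1=(0.4757, 1.2552) x2=(1.2931, -0.0717) x3=(-0.6245, 0.7423)
step 18: x0=(-0.3596, -0.1728) x1=(0.4537, 1.2147) x2=(1.2749, -0.0538) x3=(-0.5623, 0.7061)
step 19: x0=(-0.3246, -0.1664) x1=(0.4319, 1.1735) x2=(1.2554, -0.0355) x3=(-0.4993, 0.6698)
step 20: x0=(-0.2893, -0.1601) x1=(0.4101, 1.1320) x2=(1.2348, -0.0167) x3=(-0.4358, 0.6336)
step 21: x0=(-0.2535, -0.1540) x1=(0.3886, 1.0901) x2=(1.2133, 0.0024) x3=(-0.3719, 0.5975)
step 22: x0=(-0.2174, -0.1480) x1=(0.3674, 1.0481) x2=(1.1909, 0.0218) x3=(-0.3078, 0.5616)
step 23: x0=(-0.1810, -0.1424) x1=(0.3465, 1.0061) x2=(1.1680, 0.0413) x3=(-0.2438, 0.5259)
step 24: x0=(-0.1445, -0.1371) x1=(0.3261, 0.9644) x2=(1.1447, 0.0609) x3=(-0.1800, 0.4904)
step 25: x0=(-0.1079, -0.1323) x1=(0.3061, 0.9232) x2=(1.1211, 0.0806) x3=(-0.1165, 0.4551)
step 26: x0=(-0.0713, -0.1281) x1=(0.2865, 0.8825) x2=(1.0975, 0.1003) x3=(-0.0536, 0.4201)
step 27: x0=(-0.0348, -0.1245) x1=(0.2674, 0.8427) x2=(1.0739, 0.1199) x3=(0.0089, 0.3854)
step 28: x0=(0.0016, -0.1216) x1=(0.2486, 0.8039) x2=(1.0507, 0.1394) x3=(0.0708, 0.3508)
step 29: x0=(0.0377, -0.1196) x1=(0.2300, 0.7662) x2=(1.0280, 0.1588) x3=(0.1321, 0.3163)
step 30: x0=(0.0735, -0.1184) x1=(0.2115, 0.7299) x2=(1.0059, 0.1780) x3=(0.1931, 0.2819)
step 31: x0=(0.1089, -0.1182) x1=(0.1929, 0.6950) x2=(0.9846, 0.1971) x3=(0.2537, 0.2477)
step 32: x0=(0.1438, -0.1190) x1=(0.1739, 0.6616) x2=(0.9643, 0.2161) x3=(0.3143, 0.2134)
step 33: x0=(0.1781, -0.1209) x1=(0.1543, 0.6297) x2=(0.9452, 0.2352) x3=(0.3749, 0.1792)
step 34: x0=(0.2118, -0.1238) x1=(0.1341, 0.5992) x2=(0.9273, 0.2542) x3=(0.4357, 0.1451)
step 35: x0=(0.2448, -0.1278) x1=(0.1130, 0.5701) x2=(0.9108, 0.2735) x3=(0.4968, 0.1108)
step 36: x0=(0.2771, -0.1328) x1=(0.0910, 0.5422) x2=(0.8958, 0.2932) x3=(0.5584, 0.0764)
step 37: x0=(0.3086, -0.1389) x1=(0.0679, 0.5154) x2=(0.8821, 0.3134) x3=(0.6205, 0.0415)
step 38: x0=(0.3394, -0.1459) x1=(0.0438, 0.4896) x2=(0.8698, 0.3345) x3=(0.6834, 0.0058)
step 39: x0=(0.3694, -0.1539) x1=(0.0187, 0.4648) x2=(0.8586, 0.3565) x3=(0.7472, -0.0307)
step 40: x0=(0.3987, -0.1626) x1=(-0.0074, 0.4407) x2=(0.8484, 0.3797) x3=(0.8123, -0.0682)

pair (0,3), distance 0.3471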